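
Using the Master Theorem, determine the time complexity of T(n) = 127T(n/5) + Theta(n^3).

Master Theorem for T(n) = 127T(n/5) + O(n^3):

a = 127, b = 5, c = 3
log_b(a) = log_5(127) = 3.0099

Case 1: c = 3 < log_5(127) = 3.0099
T(n) = O(n^(log_5 127))

For T(n) = 127T(n/5) + O(n^3): log_5(127) = 3.0099. This is Case 1 of the Master Theorem (c < log_b(a), work dominated by leaves), giving O(n^(log_5 127)).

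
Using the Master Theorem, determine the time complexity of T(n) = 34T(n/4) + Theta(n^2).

Master Theorem for T(n) = 34T(n/4) + O(n^2):

a = 34, b = 4, c = 2
log_b(a) = log_4(34) = 2.5437

Case 1: c = 2 < log_4(34) = 2.5437
T(n) = O(n^(log_4 34))

For T(n) = 34T(n/4) + O(n^2): log_4(34) = 2.5437. This is Case 1 of the Master Theorem (c < log_b(a), work dominated by leaves), giving O(n^(log_4 34)).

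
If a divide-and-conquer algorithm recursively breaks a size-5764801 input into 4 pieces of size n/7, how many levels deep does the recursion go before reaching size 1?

For divide and conquer with division factor 7:

Problem sizes at each level:
Level 0: 5764801
Level 1: 823543
Level 2: 117649
Level 3: 16807
Level 4: 2401
Level 5: 343
Level 6: 49
Level 7: 7
Level 8: 1

The root is level 0 and the size-1 base case is level 8 (the tree spans levels 0 through 8, i.e. 9 levels counting the root), so the depth is the number of divisions: log_7(5764801) = 8

The recursion tree depth is log_7(5764801) = 8. At each level, the problem size is divided by 7, so it takes 8 divisions to reduce to a base case of size 1. The algorithm makes 4 recursive calls at each level.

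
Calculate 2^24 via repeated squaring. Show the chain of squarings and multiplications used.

Computing 2^24 by squaring (build up from 2^1; each line after the first costs one multiplication):

2^1 = 2
2^2 = (2^1)^2 = 2^2 = 4
2^3 = 2 * 2^2 = 2 * 4 = 8
2^6 = (2^3)^2 = 8^2 = 64
2^12 = (2^6)^2 = 64^2 = 4096
2^24 = (2^12)^2 = 4096^2 = 16777216

Result: 16777216
Multiplications needed: 5 (5 lines after 2^1)

2^24 = 16777216. Using exponentiation by squaring, this requires 5 multiplications. The key idea: if the exponent is even, square the half-power; if odd, multiply by the base once.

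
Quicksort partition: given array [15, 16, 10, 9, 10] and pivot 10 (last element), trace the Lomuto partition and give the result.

Lomuto partition with pivot = 10:

Initial array: [15, 16, 10, 9, 10]

arr[0]=15 > 10: no swap
arr[1]=16 > 10: no swap
arr[2]=10 <= 10: swap with position 0, array becomes [10, 16, 15, 9, 10]
arr[3]=9 <= 10: swap with position 1, array becomes [10, 9, 15, 16, 10]

Place pivot at position 2: [10, 9, 10, 16, 15]
Pivot position: 2

After partitioning with pivot 10, the array becomes [10, 9, 10, 16, 15]. The pivot is placed at index 2. All elements to the left of the pivot are <= 10, and all elements to the right are > 10.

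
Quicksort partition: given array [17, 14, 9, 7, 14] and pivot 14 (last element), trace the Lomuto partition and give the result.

Lomuto partition with pivot = 14:

Initial array: [17, 14, 9, 7, 14]

arr[0]=17 > 14: no swap
arr[1]=14 <= 14: swap with position 0, array becomes [14, 17, 9, 7, 14]
arr[2]=9 <= 14: swap with position 1, array becomes [14, 9, 17, 7, 14]
arr[3]=7 <= 14: swap with position 2, array becomes [14, 9, 7, 17, 14]

Place pivot at position 3: [14, 9, 7, 14, 17]
Pivot position: 3

After partitioning with pivot 14, the array becomes [14, 9, 7, 14, 17]. The pivot is placed at index 3. All elements to the left of the pivot are <= 14, and all elements to the right are > 14.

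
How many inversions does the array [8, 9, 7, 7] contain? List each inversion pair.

Finding inversions in [8, 9, 7, 7]:

(0, 2): arr[0]=8 > arr[2]=7
(0, 3): arr[0]=8 > arr[3]=7
(1, 2): arr[1]=9 > arr[2]=7
(1, 3): arr[1]=9 > arr[3]=7

Total inversions: 4

The array has 4 inversion(s): (0,2), (0,3), (1,2), (1,3). Each pair (i,j) satisfies i < j and arr[i] > arr[j].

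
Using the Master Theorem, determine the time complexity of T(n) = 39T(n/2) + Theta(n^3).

Master Theorem for T(n) = 39T(n/2) + O(n^3):

a = 39, b = 2, c = 3
log_b(a) = log_2(39) = 5.2854

Case 1: c = 3 < log_2(39) = 5.2854
T(n) = O(n^(log_2 39))

For T(n) = 39T(n/2) + O(n^3): log_2(39) = 5.2854. This is Case 1 of the Master Theorem (c < log_b(a), work dominated by leaves), giving O(n^(log_2 39)).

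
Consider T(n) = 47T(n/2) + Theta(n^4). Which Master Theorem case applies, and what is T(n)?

Master Theorem for T(n) = 47T(n/2) + O(n^4):

a = 47, b = 2, c = 4
log_b(a) = log_2(47) = 5.5546

Case 1: c = 4 < log_2(47) = 5.5546
T(n) = O(n^(log_2 47))

For T(n) = 47T(n/2) + O(n^4): log_2(47) = 5.5546. This is Case 1 of the Master Theorem (c < log_b(a), work dominated by leaves), giving O(n^(log_2 47)).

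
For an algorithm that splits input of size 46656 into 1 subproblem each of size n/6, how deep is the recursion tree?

For divide and conquer with division factor 6:

Problem sizes at each level:
Level 0: 46656
Level 1: 7776
Level 2: 1296
Level 3: 216
Level 4: 36
Level 5: 6
Level 6: 1

The root is level 0 and the size-1 base case is level 6 (the tree spans levels 0 through 6, i.e. 7 levels counting the root), so the depth is the number of divisions: log_6(46656) = 6

The recursion tree depth is log_6(46656) = 6. At each level, the problem size is divided by 6, so it takes 6 divisions to reduce to a base case of size 1. The algorithm makes 1 recursive call at each level.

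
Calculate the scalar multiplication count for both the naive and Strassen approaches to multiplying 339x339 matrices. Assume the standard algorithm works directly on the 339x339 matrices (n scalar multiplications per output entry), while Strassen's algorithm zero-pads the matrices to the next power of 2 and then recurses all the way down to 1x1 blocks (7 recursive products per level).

Matrix multiplication for 339x339 matrices:

Strassen's algorithm requires power-of-2 dimensions. Pad 339x339 to 512x512 (next power of 2).

Standard algorithm: 339^3 = 38958219 multiplications
Strassen's algorithm: 7^(log2(512)) = 7^9 = 40353607 multiplications
Difference: 38958219 - 40353607 = -1395388 (Strassen uses MORE here due to padding overhead — for small or just-over-power-of-2 n, padding can outweigh the per-level savings)

Standard: 38958219 multiplications (339^3). Strassen: 40353607 multiplications (7^9, after padding to 512x512). Strassen reduces 8 recursive multiplications to 7 at each level.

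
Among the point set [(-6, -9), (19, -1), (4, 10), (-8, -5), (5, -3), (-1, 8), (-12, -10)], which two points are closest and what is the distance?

Computing all pairwise distances among 7 points:

d((-6, -9), (19, -1)) = 26.2488
d((-6, -9), (4, 10)) = 21.4709
d((-6, -9), (-8, -5)) = 4.4721 <-- minimum
d((-6, -9), (5, -3)) = 12.53
d((-6, -9), (-1, 8)) = 17.72
d((-6, -9), (-12, -10)) = 6.0828
d((19, -1), (4, 10)) = 18.6011
d((19, -1), (-8, -5)) = 27.2947
d((19, -1), (5, -3)) = 14.1421
d((19, -1), (-1, 8)) = 21.9317
d((19, -1), (-12, -10)) = 32.28
d((4, 10), (-8, -5)) = 19.2094
d((4, 10), (5, -3)) = 13.0384
d((4, 10), (-1, 8)) = 5.3852
d((4, 10), (-12, -10)) = 25.6125
d((-8, -5), (5, -3)) = 13.1529
d((-8, -5), (-1, 8)) = 14.7648
d((-8, -5), (-12, -10)) = 6.4031
d((5, -3), (-1, 8)) = 12.53
d((5, -3), (-12, -10)) = 18.3848
d((-1, 8), (-12, -10)) = 21.095

Closest pair: (-6, -9) and (-8, -5) with distance 4.4721

The closest pair is (-6, -9) and (-8, -5) with Euclidean distance 4.4721. For 7 points, brute-force pairwise comparison is shown above. For large n, the divide-and-conquer algorithm (sort by x, recurse on halves, check the dividing strip) achieves O(n log n).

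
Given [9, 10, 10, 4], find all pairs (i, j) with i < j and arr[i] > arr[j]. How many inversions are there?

Finding inversions in [9, 10, 10, 4]:

(0, 3): arr[0]=9 > arr[3]=4
(1, 3): arr[1]=10 > arr[3]=4
(2, 3): arr[2]=10 > arr[3]=4

Total inversions: 3

The array has 3 inversion(s): (0,3), (1,3), (2,3). Each pair (i,j) satisfies i < j and arr[i] > arr[j].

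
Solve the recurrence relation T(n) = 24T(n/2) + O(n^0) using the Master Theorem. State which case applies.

Master Theorem for T(n) = 24T(n/2) + O(n^0):

a = 24, b = 2, c = 0
log_b(a) = log_2(24) = 4.5850

Case 1: c = 0 < log_2(24) = 4.5850
T(n) = O(n^(log_2 24))

For T(n) = 24T(n/2) + O(n^0): log_2(24) = 4.5850. This is Case 1 of the Master Theorem (c < log_b(a), work dominated by leaves), giving O(n^(log_2 24)).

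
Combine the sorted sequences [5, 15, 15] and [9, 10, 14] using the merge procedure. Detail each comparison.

Merging process:

Compare 5 vs 9: take 5 from left. Merged: [5]
Compare 15 vs 9: take 9 from right. Merged: [5, 9]
Compare 15 vs 10: take 10 from right. Merged: [5, 9, 10]
Compare 15 vs 14: take 14 from right. Merged: [5, 9, 10, 14]
Append remaining from left: [15, 15]. Merged: [5, 9, 10, 14, 15, 15]

Final merged array: [5, 9, 10, 14, 15, 15]
Total comparisons: 4

The merged array is [5, 9, 10, 14, 15, 15], requiring 4 comparisons. The merge step runs in O(n) time where n is the total number of elements.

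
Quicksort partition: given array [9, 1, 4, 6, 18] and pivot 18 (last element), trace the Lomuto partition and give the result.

Lomuto partition with pivot = 18:

Initial array: [9, 1, 4, 6, 18]

arr[0]=9 <= 18: swap with position 0, array becomes [9, 1, 4, 6, 18]
arr[1]=1 <= 18: swap with position 1, array becomes [9, 1, 4, 6, 18]
arr[2]=4 <= 18: swap with position 2, array becomes [9, 1, 4, 6, 18]
arr[3]=6 <= 18: swap with position 3, array becomes [9, 1, 4, 6, 18]

Place pivot at position 4: [9, 1, 4, 6, 18]
Pivot position: 4

After partitioning with pivot 18, the array becomes [9, 1, 4, 6, 18]. The pivot is placed at index 4. All elements to the left of the pivot are <= 18, and all elements to the right are > 18.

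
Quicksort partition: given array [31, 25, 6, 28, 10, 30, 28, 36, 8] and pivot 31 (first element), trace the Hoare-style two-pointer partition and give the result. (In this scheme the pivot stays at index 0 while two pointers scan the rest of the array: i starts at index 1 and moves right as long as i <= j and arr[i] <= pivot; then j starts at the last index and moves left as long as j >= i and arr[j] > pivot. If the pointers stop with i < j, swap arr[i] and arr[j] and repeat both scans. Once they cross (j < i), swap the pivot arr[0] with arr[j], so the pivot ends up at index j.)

Hoare-style two-pointer partition with pivot = 31:

Initial array: [31, 25, 6, 28, 10, 30, 28, 36, 8]

Pointers start at i = 1, j = 8.
i stops at index 7 (arr[7]=36 > 31), j stops at index 8 (arr[8]=8 <= 31): swap arr[7] and arr[8], array becomes [31, 25, 6, 28, 10, 30, 28, 8, 36]
i ends at 8, j ends at 7: the pointers have crossed (j < i), so scanning stops.

Swap pivot arr[0] with arr[7] to place pivot at position 7: [8, 25, 6, 28, 10, 30, 28, 31, 36]
Pivot position: 7

After partitioning with pivot 31, the array becomes [8, 25, 6, 28, 10, 30, 28, 31, 36]. The pivot is placed at index 7. All elements to the left of the pivot are <= 31, and all elements to the right are > 31.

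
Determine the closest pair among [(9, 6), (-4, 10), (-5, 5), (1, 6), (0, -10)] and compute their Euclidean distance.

Computing all pairwise distances among 5 points:

d((9, 6), (-4, 10)) = 13.6015
d((9, 6), (-5, 5)) = 14.0357
d((9, 6), (1, 6)) = 8.0
d((9, 6), (0, -10)) = 18.3576
d((-4, 10), (-5, 5)) = 5.099 <-- minimum
d((-4, 10), (1, 6)) = 6.4031
d((-4, 10), (0, -10)) = 20.3961
d((-5, 5), (1, 6)) = 6.0828
d((-5, 5), (0, -10)) = 15.8114
d((1, 6), (0, -10)) = 16.0312

Closest pair: (-4, 10) and (-5, 5) with distance 5.099

The closest pair is (-4, 10) and (-5, 5) with Euclidean distance 5.099. For 5 points, brute-force pairwise comparison is shown above. For large n, the divide-and-conquer algorithm (sort by x, recurse on halves, check the dividing strip) achieves O(n log n).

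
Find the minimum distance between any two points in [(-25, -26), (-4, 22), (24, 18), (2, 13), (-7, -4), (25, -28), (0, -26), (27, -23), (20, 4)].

Computing all pairwise distances among 9 points:

d((-25, -26), (-4, 22)) = 52.3927
d((-25, -26), (24, 18)) = 65.8559
d((-25, -26), (2, 13)) = 47.4342
d((-25, -26), (-7, -4)) = 28.4253
d((-25, -26), (25, -28)) = 50.04
d((-25, -26), (0, -26)) = 25.0
d((-25, -26), (27, -23)) = 52.0865
d((-25, -26), (20, 4)) = 54.0833
d((-4, 22), (24, 18)) = 28.2843
d((-4, 22), (2, 13)) = 10.8167
d((-4, 22), (-7, -4)) = 26.1725
d((-4, 22), (25, -28)) = 57.8014
d((-4, 22), (0, -26)) = 48.1664
d((-4, 22), (27, -23)) = 54.6443
d((-4, 22), (20, 4)) = 30.0
d((24, 18), (2, 13)) = 22.561
d((24, 18), (-7, -4)) = 38.0132
d((24, 18), (25, -28)) = 46.0109
d((24, 18), (0, -26)) = 50.1199
d((24, 18), (27, -23)) = 41.1096
d((24, 18), (20, 4)) = 14.5602
d((2, 13), (-7, -4)) = 19.2354
d((2, 13), (25, -28)) = 47.0106
d((2, 13), (0, -26)) = 39.0512
d((2, 13), (27, -23)) = 43.8292
d((2, 13), (20, 4)) = 20.1246
d((-7, -4), (25, -28)) = 40.0
d((-7, -4), (0, -26)) = 23.0868
d((-7, -4), (27, -23)) = 38.9487
d((-7, -4), (20, 4)) = 28.1603
d((25, -28), (0, -26)) = 25.0799
d((25, -28), (27, -23)) = 5.3852 <-- minimum
d((25, -28), (20, 4)) = 32.3883
d((0, -26), (27, -23)) = 27.1662
d((0, -26), (20, 4)) = 36.0555
d((27, -23), (20, 4)) = 27.8927

Closest pair: (25, -28) and (27, -23) with distance 5.3852

The closest pair is (25, -28) and (27, -23) with Euclidean distance 5.3852. For 9 points, brute-force pairwise comparison is shown above. For large n, the divide-and-conquer algorithm (sort by x, recurse on halves, check the dividing strip) achieves O(n log n).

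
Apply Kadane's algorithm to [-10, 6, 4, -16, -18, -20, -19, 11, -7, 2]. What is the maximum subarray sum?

Using Kadane's algorithm on [-10, 6, 4, -16, -18, -20, -19, 11, -7, 2]:

Scanning through the array:
Position 1 (value 6): max_ending_here = 6, max_so_far = 6
Position 2 (value 4): max_ending_here = 10, max_so_far = 10
Position 3 (value -16): max_ending_here = -6, max_so_far = 10
Position 4 (value -18): max_ending_here = -18, max_so_far = 10
Position 5 (value -20): max_ending_here = -20, max_so_far = 10
Position 6 (value -19): max_ending_here = -19, max_so_far = 10
Position 7 (value 11): max_ending_here = 11, max_so_far = 11
Position 8 (value -7): max_ending_here = 4, max_so_far = 11
Position 9 (value 2): max_ending_here = 6, max_so_far = 11

Maximum subarray: [11]
Maximum sum: 11

The maximum subarray is [11] with sum 11. This subarray runs from index 7 to index 7.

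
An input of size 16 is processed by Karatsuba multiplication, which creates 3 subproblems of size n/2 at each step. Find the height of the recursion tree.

For divide and conquer with division factor 2:

Problem sizes at each level:
Level 0: 16
Level 1: 8
Level 2: 4
Level 3: 2
Level 4: 1

The root is level 0 and the size-1 base case is level 4 (the tree spans levels 0 through 4, i.e. 5 levels counting the root), so the depth is the number of divisions: log_2(16) = 4

The recursion tree depth is log_2(16) = 4. At each level, the problem size is divided by 2, so it takes 4 divisions to reduce to a base case of size 1. The algorithm makes 3 recursive calls at each level.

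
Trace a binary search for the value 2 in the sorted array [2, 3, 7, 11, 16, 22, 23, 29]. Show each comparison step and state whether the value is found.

Binary search for 2 in [2, 3, 7, 11, 16, 22, 23, 29]:

lo=0, hi=7, mid=3, arr[mid]=11 -> 11 > 2, search left half
lo=0, hi=2, mid=1, arr[mid]=3 -> 3 > 2, search left half
lo=0, hi=0, mid=0, arr[mid]=2 -> Found target at index 0!

Binary search finds 2 at index 0 after 3 comparisons. The search repeatedly halves the search space by comparing with the middle element.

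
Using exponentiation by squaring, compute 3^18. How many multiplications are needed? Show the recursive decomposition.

Computing 3^18 by squaring (build up from 3^1; each line after the first costs one multiplication):

3^1 = 3
3^2 = (3^1)^2 = 3^2 = 9
3^4 = (3^2)^2 = 9^2 = 81
3^8 = (3^4)^2 = 81^2 = 6561
3^9 = 3 * 3^8 = 3 * 6561 = 19683
3^18 = (3^9)^2 = 19683^2 = 387420489

Result: 387420489
Multiplications needed: 5 (5 lines after 3^1)

3^18 = 387420489. Using exponentiation by squaring, this requires 5 multiplications. The key idea: if the exponent is even, square the half-power; if odd, multiply by the base once.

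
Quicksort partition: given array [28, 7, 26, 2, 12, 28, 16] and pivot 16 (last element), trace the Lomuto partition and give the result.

Lomuto partition with pivot = 16:

Initial array: [28, 7, 26, 2, 12, 28, 16]

arr[0]=28 > 16: no swap
arr[1]=7 <= 16: swap with position 0, array becomes [7, 28, 26, 2, 12, 28, 16]
arr[2]=26 > 16: no swap
arr[3]=2 <= 16: swap with position 1, array becomes [7, 2, 26, 28, 12, 28, 16]
arr[4]=12 <= 16: swap with position 2, array becomes [7, 2, 12, 28, 26, 28, 16]
arr[5]=28 > 16: no swap

Place pivot at position 3: [7, 2, 12, 16, 26, 28, 28]
Pivot position: 3

After partitioning with pivot 16, the array becomes [7, 2, 12, 16, 26, 28, 28]. The pivot is placed at index 3. All elements to the left of the pivot are <= 16, and all elements to the right are > 16.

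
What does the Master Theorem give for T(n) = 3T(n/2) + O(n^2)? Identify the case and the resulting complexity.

Master Theorem for T(n) = 3T(n/2) + O(n^2):

a = 3, b = 2, c = 2
log_b(a) = log_2(3) = 1.5850

Case 3: c = 2 > log_2(3) = 1.5850
T(n) = O(n^2) = O(n^2)

For T(n) = 3T(n/2) + O(n^2): log_2(3) = 1.5850. This is Case 3 of the Master Theorem (c > log_b(a), work dominated by root), giving O(n^2).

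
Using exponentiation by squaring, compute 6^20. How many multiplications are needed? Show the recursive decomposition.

Computing 6^20 by squaring (build up from 6^1; each line after the first costs one multiplication):

6^1 = 6
6^2 = (6^1)^2 = 6^2 = 36
6^4 = (6^2)^2 = 36^2 = 1296
6^5 = 6 * 6^4 = 6 * 1296 = 7776
6^10 = (6^5)^2 = 7776^2 = 60466176
6^20 = (6^10)^2 = 60466176^2 = 3656158440062976

Result: 3656158440062976
Multiplications needed: 5 (5 lines after 6^1)

6^20 = 3656158440062976. Using exponentiation by squaring, this requires 5 multiplications. The key idea: if the exponent is even, square the half-power; if odd, multiply by the base once.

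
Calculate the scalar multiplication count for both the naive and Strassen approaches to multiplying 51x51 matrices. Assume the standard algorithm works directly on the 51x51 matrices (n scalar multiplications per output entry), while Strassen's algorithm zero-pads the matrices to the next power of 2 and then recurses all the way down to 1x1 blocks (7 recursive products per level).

Matrix multiplication for 51x51 matrices:

Strassen's algorithm requires power-of-2 dimensions. Pad 51x51 to 64x64 (next power of 2).

Standard algorithm: 51^3 = 132651 multiplications
Strassen's algorithm: 7^(log2(64)) = 7^6 = 117649 multiplications
Savings: 132651 - 117649 = 15002 multiplications

Standard: 132651 multiplications (51^3). Strassen: 117649 multiplications (7^6, after padding to 64x64). Strassen reduces 8 recursive multiplications to 7 at each level.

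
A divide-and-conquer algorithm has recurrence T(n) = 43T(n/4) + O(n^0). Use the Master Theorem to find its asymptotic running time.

Master Theorem for T(n) = 43T(n/4) + O(n^0):

a = 43, b = 4, c = 0
log_b(a) = log_4(43) = 2.7131

Case 1: c = 0 < log_4(43) = 2.7131
T(n) = O(n^(log_4 43))

For T(n) = 43T(n/4) + O(n^0): log_4(43) = 2.7131. This is Case 1 of the Master Theorem (c < log_b(a), work dominated by leaves), giving O(n^(log_4 43)).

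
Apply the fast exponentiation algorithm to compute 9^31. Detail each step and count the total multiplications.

Computing 9^31 by squaring (build up from 9^1; each line after the first costs one multiplication):

9^1 = 9
9^2 = (9^1)^2 = 9^2 = 81
9^3 = 9 * 9^2 = 9 * 81 = 729
9^6 = (9^3)^2 = 729^2 = 531441
9^7 = 9 * 9^6 = 9 * 531441 = 4782969
9^14 = (9^7)^2 = 4782969^2 = 22876792454961
9^15 = 9 * 9^14 = 9 * 22876792454961 = 205891132094649
9^30 = (9^15)^2 = 205891132094649^2 = 42391158275216203514294433201
9^31 = 9 * 9^30 = 9 * 42391158275216203514294433201 = 381520424476945831628649898809

Result: 381520424476945831628649898809
Multiplications needed: 8 (8 lines after 9^1)

9^31 = 381520424476945831628649898809. Using exponentiation by squaring, this requires 8 multiplications. The key idea: if the exponent is even, square the half-power; if odd, multiply by the base once.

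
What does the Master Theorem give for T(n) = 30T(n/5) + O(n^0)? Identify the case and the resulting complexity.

Master Theorem for T(n) = 30T(n/5) + O(n^0):

a = 30, b = 5, c = 0
log_b(a) = log_5(30) = 2.1133

Case 1: c = 0 < log_5(30) = 2.1133
T(n) = O(n^(log_5 30))

For T(n) = 30T(n/5) + O(n^0): log_5(30) = 2.1133. This is Case 1 of the Master Theorem (c < log_b(a), work dominated by leaves), giving O(n^(log_5 30)).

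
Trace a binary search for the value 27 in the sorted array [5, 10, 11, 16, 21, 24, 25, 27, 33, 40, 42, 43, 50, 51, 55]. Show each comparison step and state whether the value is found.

Binary search for 27 in [5, 10, 11, 16, 21, 24, 25, 27, 33, 40, 42, 43, 50, 51, 55]:

lo=0, hi=14, mid=7, arr[mid]=27 -> Found target at index 7!

Binary search finds 27 at index 7 after 1 comparisons. The search repeatedly halves the search space by comparing with the middle element.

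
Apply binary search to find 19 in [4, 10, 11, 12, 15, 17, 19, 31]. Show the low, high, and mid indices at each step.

Binary search for 19 in [4, 10, 11, 12, 15, 17, 19, 31]:

lo=0, hi=7, mid=3, arr[mid]=12 -> 12 < 19, search right half
lo=4, hi=7, mid=5, arr[mid]=17 -> 17 < 19, search right half
lo=6, hi=7, mid=6, arr[mid]=19 -> Found target at index 6!

Binary search finds 19 at index 6 after 3 comparisons. The search repeatedly halves the search space by comparing with the middle element.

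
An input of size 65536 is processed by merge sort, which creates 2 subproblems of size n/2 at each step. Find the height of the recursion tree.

For divide and conquer with division factor 2:

Problem sizes at each level:
Level 0: 65536
Level 1: 32768
Level 2: 16384
Level 3: 8192
Level 4: 4096
Level 5: 2048
Level 6: 1024
Level 7: 512
Level 8: 256
Level 9: 128
Level 10: 64
Level 11: 32
Level 12: 16
Level 13: 8
Level 14: 4
Level 15: 2
Level 16: 1

The root is level 0 and the size-1 base case is level 16 (the tree spans levels 0 through 16, i.e. 17 levels counting the root), so the depth is the number of divisions: log_2(65536) = 16

The recursion tree depth is log_2(65536) = 16. At each level, the problem size is divided by 2, so it takes 16 divisions to reduce to a base case of size 1. The algorithm makes 2 recursive calls at each level.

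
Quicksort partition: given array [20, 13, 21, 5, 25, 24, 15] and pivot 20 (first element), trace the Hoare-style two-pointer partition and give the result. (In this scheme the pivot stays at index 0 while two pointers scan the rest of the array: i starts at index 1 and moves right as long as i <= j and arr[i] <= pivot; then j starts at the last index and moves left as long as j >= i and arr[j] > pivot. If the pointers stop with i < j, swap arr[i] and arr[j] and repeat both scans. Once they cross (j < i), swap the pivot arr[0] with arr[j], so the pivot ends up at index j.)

Hoare-style two-pointer partition with pivot = 20:

Initial array: [20, 13, 21, 5, 25, 24, 15]

Pointers start at i = 1, j = 6.
i stops at index 2 (arr[2]=21 > 20), j stops at index 6 (arr[6]=15 <= 20): swap arr[2] and arr[6], array becomes [20, 13, 15, 5, 25, 24, 21]
i ends at 4, j ends at 3: the pointers have crossed (j < i), so scanning stops.

Swap pivot arr[0] with arr[3] to place pivot at position 3: [5, 13, 15, 20, 25, 24, 21]
Pivot position: 3

After partitioning with pivot 20, the array becomes [5, 13, 15, 20, 25, 24, 21]. The pivot is placed at index 3. All elements to the left of the pivot are <= 20, and all elements to the right are > 20.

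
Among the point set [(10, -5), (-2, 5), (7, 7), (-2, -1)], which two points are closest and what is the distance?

Computing all pairwise distances among 4 points:

d((10, -5), (-2, 5)) = 15.6205
d((10, -5), (7, 7)) = 12.3693
d((10, -5), (-2, -1)) = 12.6491
d((-2, 5), (7, 7)) = 9.2195
d((-2, 5), (-2, -1)) = 6.0 <-- minimum
d((7, 7), (-2, -1)) = 12.0416

Closest pair: (-2, 5) and (-2, -1) with distance 6.0

The closest pair is (-2, 5) and (-2, -1) with Euclidean distance 6.0. For 4 points, brute-force pairwise comparison is shown above. For large n, the divide-and-conquer algorithm (sort by x, recurse on halves, check the dividing strip) achieves O(n log n).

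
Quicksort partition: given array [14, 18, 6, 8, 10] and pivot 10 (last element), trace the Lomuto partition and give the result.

Lomuto partition with pivot = 10:

Initial array: [14, 18, 6, 8, 10]

arr[0]=14 > 10: no swap
arr[1]=18 > 10: no swap
arr[2]=6 <= 10: swap with position 0, array becomes [6, 18, 14, 8, 10]
arr[3]=8 <= 10: swap with position 1, array becomes [6, 8, 14, 18, 10]

Place pivot at position 2: [6, 8, 10, 18, 14]
Pivot position: 2

After partitioning with pivot 10, the array becomes [6, 8, 10, 18, 14]. The pivot is placed at index 2. All elements to the left of the pivot are <= 10, and all elements to the right are > 10.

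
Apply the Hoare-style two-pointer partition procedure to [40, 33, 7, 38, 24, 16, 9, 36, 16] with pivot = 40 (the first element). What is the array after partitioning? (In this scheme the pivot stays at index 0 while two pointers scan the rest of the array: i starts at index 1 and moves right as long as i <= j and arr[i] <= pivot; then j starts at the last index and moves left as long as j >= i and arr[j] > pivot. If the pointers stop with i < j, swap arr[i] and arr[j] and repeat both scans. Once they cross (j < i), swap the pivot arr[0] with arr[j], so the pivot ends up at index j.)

Hoare-style two-pointer partition with pivot = 40:

Initial array: [40, 33, 7, 38, 24, 16, 9, 36, 16]

Pointers start at i = 1, j = 8.
i ends at 9, j ends at 8: the pointers have crossed (j < i), so scanning stops.

Swap pivot arr[0] with arr[8] to place pivot at position 8: [16, 33, 7, 38, 24, 16, 9, 36, 40]
Pivot position: 8

After partitioning with pivot 40, the array becomes [16, 33, 7, 38, 24, 16, 9, 36, 40]. The pivot is placed at index 8. All elements to the left of the pivot are <= 40, and all elements to the right are > 40.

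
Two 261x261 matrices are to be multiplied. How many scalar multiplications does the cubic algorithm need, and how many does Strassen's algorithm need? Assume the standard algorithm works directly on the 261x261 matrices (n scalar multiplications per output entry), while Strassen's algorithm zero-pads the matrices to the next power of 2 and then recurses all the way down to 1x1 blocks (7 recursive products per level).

Matrix multiplication for 261x261 matrices:

Strassen's algorithm requires power-of-2 dimensions. Pad 261x261 to 512x512 (next power of 2).

Standard algorithm: 261^3 = 17779581 multiplications
Strassen's algorithm: 7^(log2(512)) = 7^9 = 40353607 multiplications
Difference: 17779581 - 40353607 = -22574026 (Strassen uses MORE here due to padding overhead — for small or just-over-power-of-2 n, padding can outweigh the per-level savings)

Standard: 17779581 multiplications (261^3). Strassen: 40353607 multiplications (7^9, after padding to 512x512). Strassen reduces 8 recursive multiplications to 7 at each level.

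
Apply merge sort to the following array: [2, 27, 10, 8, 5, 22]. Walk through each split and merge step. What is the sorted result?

Merge sort trace:

Split: [2, 27, 10, 8, 5, 22] -> [2, 27, 10] and [8, 5, 22]
  Split: [2, 27, 10] -> [2] and [27, 10]
    Split: [27, 10] -> [27] and [10]
    Merge: [27] + [10] -> [10, 27]
  Merge: [2] + [10, 27] -> [2, 10, 27]
  Split: [8, 5, 22] -> [8] and [5, 22]
    Split: [5, 22] -> [5] and [22]
    Merge: [5] + [22] -> [5, 22]
  Merge: [8] + [5, 22] -> [5, 8, 22]
Merge: [2, 10, 27] + [5, 8, 22] -> [2, 5, 8, 10, 22, 27]

Final sorted array: [2, 5, 8, 10, 22, 27]

The merge sort proceeds by recursively splitting the array and merging sorted halves.
After all merges, the sorted array is [2, 5, 8, 10, 22, 27].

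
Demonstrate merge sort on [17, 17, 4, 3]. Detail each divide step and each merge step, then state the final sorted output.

Merge sort trace:

Split: [17, 17, 4, 3] -> [17, 17] and [4, 3]
  Split: [17, 17] -> [17] and [17]
  Merge: [17] + [17] -> [17, 17]
  Split: [4, 3] -> [4] and [3]
  Merge: [4] + [3] -> [3, 4]
Merge: [17, 17] + [3, 4] -> [3, 4, 17, 17]

Final sorted array: [3, 4, 17, 17]

The merge sort proceeds by recursively splitting the array and merging sorted halves.
After all merges, the sorted array is [3, 4, 17, 17].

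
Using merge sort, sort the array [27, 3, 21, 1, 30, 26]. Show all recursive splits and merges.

Merge sort trace:

Split: [27, 3, 21, 1, 30, 26] -> [27, 3, 21] and [1, 30, 26]
  Split: [27, 3, 21] -> [27] and [3, 21]
    Split: [3, 21] -> [3] and [21]
    Merge: [3] + [21] -> [3, 21]
  Merge: [27] + [3, 21] -> [3, 21, 27]
  Split: [1, 30, 26] -> [1] and [30, 26]
    Split: [30, 26] -> [30] and [26]
    Merge: [30] + [26] -> [26, 30]
  Merge: [1] + [26, 30] -> [1, 26, 30]
Merge: [3, 21, 27] + [1, 26, 30] -> [1, 3, 21, 26, 27, 30]

Final sorted array: [1, 3, 21, 26, 27, 30]

The merge sort proceeds by recursively splitting the array and merging sorted halves.
After all merges, the sorted array is [1, 3, 21, 26, 27, 30].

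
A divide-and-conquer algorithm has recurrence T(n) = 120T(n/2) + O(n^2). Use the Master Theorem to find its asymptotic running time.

Master Theorem for T(n) = 120T(n/2) + O(n^2):

a = 120, b = 2, c = 2
log_b(a) = log_2(120) = 6.9069

Case 1: c = 2 < log_2(120) = 6.9069
T(n) = O(n^(log_2 120))

For T(n) = 120T(n/2) + O(n^2): log_2(120) = 6.9069. This is Case 1 of the Master Theorem (c < log_b(a), work dominated by leaves), giving O(n^(log_2 120)).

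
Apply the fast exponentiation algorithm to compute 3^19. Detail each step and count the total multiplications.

Computing 3^19 by squaring (build up from 3^1; each line after the first costs one multiplication):

3^1 = 3
3^2 = (3^1)^2 = 3^2 = 9
3^4 = (3^2)^2 = 9^2 = 81
3^8 = (3^4)^2 = 81^2 = 6561
3^9 = 3 * 3^8 = 3 * 6561 = 19683
3^18 = (3^9)^2 = 19683^2 = 387420489
3^19 = 3 * 3^18 = 3 * 387420489 = 1162261467

Result: 1162261467
Multiplications needed: 6 (6 lines after 3^1)

3^19 = 1162261467. Using exponentiation by squaring, this requires 6 multiplications. The key idea: if the exponent is even, square the half-power; if odd, multiply by the base once.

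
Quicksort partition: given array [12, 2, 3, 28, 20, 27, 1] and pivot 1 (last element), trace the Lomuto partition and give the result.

Lomuto partition with pivot = 1:

Initial array: [12, 2, 3, 28, 20, 27, 1]

arr[0]=12 > 1: no swap
arr[1]=2 > 1: no swap
arr[2]=3 > 1: no swap
arr[3]=28 > 1: no swap
arr[4]=20 > 1: no swap
arr[5]=27 > 1: no swap

Place pivot at position 0: [1, 2, 3, 28, 20, 27, 12]
Pivot position: 0

After partitioning with pivot 1, the array becomes [1, 2, 3, 28, 20, 27, 12]. The pivot is placed at index 0. All elements to the left of the pivot are <= 1, and all elements to the right are > 1.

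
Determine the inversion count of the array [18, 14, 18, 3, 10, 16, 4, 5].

Finding inversions in [18, 14, 18, 3, 10, 16, 4, 5]:

(0, 1): arr[0]=18 > arr[1]=14
(0, 3): arr[0]=18 > arr[3]=3
(0, 4): arr[0]=18 > arr[4]=10
(0, 5): arr[0]=18 > arr[5]=16
(0, 6): arr[0]=18 > arr[6]=4
(0, 7): arr[0]=18 > arr[7]=5
(1, 3): arr[1]=14 > arr[3]=3
(1, 4): arr[1]=14 > arr[4]=10
(1, 6): arr[1]=14 > arr[6]=4
(1, 7): arr[1]=14 > arr[7]=5
(2, 3): arr[2]=18 > arr[3]=3
(2, 4): arr[2]=18 > arr[4]=10
(2, 5): arr[2]=18 > arr[5]=16
(2, 6): arr[2]=18 > arr[6]=4
(2, 7): arr[2]=18 > arr[7]=5
(4, 6): arr[4]=10 > arr[6]=4
(4, 7): arr[4]=10 > arr[7]=5
(5, 6): arr[5]=16 > arr[6]=4
(5, 7): arr[5]=16 > arr[7]=5

Total inversions: 19

The array has 19 inversion(s): (0,1), (0,3), (0,4), (0,5), (0,6), (0,7), (1,3), (1,4), (1,6), (1,7), (2,3), (2,4), (2,5), (2,6), (2,7), (4,6), (4,7), (5,6), (5,7). Each pair (i,j) satisfies i < j and arr[i] > arr[j].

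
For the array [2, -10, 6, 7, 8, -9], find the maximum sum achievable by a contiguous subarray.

Using Kadane's algorithm on [2, -10, 6, 7, 8, -9]:

Scanning through the array:
Position 1 (value -10): max_ending_here = -8, max_so_far = 2
Position 2 (value 6): max_ending_here = 6, max_so_far = 6
Position 3 (value 7): max_ending_here = 13, max_so_far = 13
Position 4 (value 8): max_ending_here = 21, max_so_far = 21
Position 5 (value -9): max_ending_here = 12, max_so_far = 21

Maximum subarray: [6, 7, 8]
Maximum sum: 21

The maximum subarray is [6, 7, 8] with sum 21. This subarray runs from index 2 to index 4.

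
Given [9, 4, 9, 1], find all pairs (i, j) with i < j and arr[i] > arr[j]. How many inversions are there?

Finding inversions in [9, 4, 9, 1]:

(0, 1): arr[0]=9 > arr[1]=4
(0, 3): arr[0]=9 > arr[3]=1
(1, 3): arr[1]=4 > arr[3]=1
(2, 3): arr[2]=9 > arr[3]=1

Total inversions: 4

The array has 4 inversion(s): (0,1), (0,3), (1,3), (2,3). Each pair (i,j) satisfies i < j and arr[i] > arr[j].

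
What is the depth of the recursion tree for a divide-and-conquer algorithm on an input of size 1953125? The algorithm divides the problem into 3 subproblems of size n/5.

For divide and conquer with division factor 5:

Problem sizes at each level:
Level 0: 1953125
Level 1: 390625
Level 2: 78125
Level 3: 15625
Level 4: 3125
Level 5: 625
Level 6: 125
Level 7: 25
Level 8: 5
Level 9: 1

The root is level 0 and the size-1 base case is level 9 (the tree spans levels 0 through 9, i.e. 10 levels counting the root), so the depth is the number of divisions: log_5(1953125) = 9

The recursion tree depth is log_5(1953125) = 9. At each level, the problem size is divided by 5, so it takes 9 divisions to reduce to a base case of size 1. The algorithm makes 3 recursive calls at each level.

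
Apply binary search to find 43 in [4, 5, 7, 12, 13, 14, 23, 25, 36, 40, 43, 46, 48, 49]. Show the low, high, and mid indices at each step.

Binary search for 43 in [4, 5, 7, 12, 13, 14, 23, 25, 36, 40, 43, 46, 48, 49]:

lo=0, hi=13, mid=6, arr[mid]=23 -> 23 < 43, search right half
lo=7, hi=13, mid=10, arr[mid]=43 -> Found target at index 10!

Binary search finds 43 at index 10 after 2 comparisons. The search repeatedly halves the search space by comparing with the middle element.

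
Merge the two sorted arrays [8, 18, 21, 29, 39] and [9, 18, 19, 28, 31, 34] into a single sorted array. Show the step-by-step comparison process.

Merging process:

Compare 8 vs 9: take 8 from left. Merged: [8]
Compare 18 vs 9: take 9 from right. Merged: [8, 9]
Compare 18 vs 18: take 18 from left. Merged: [8, 9, 18]
Compare 21 vs 18: take 18 from right. Merged: [8, 9, 18, 18]
Compare 21 vs 19: take 19 from right. Merged: [8, 9, 18, 18, 19]
Compare 21 vs 28: take 21 from left. Merged: [8, 9, 18, 18, 19, 21]
Compare 29 vs 28: take 28 from right. Merged: [8, 9, 18, 18, 19, 21, 28]
Compare 29 vs 31: take 29 from left. Merged: [8, 9, 18, 18, 19, 21, 28, 29]
Compare 39 vs 31: take 31 from right. Merged: [8, 9, 18, 18, 19, 21, 28, 29, 31]
Compare 39 vs 34: take 34 from right. Merged: [8, 9, 18, 18, 19, 21, 28, 29, 31, 34]
Append remaining from left: [39]. Merged: [8, 9, 18, 18, 19, 21, 28, 29, 31, 34, 39]

Final merged array: [8, 9, 18, 18, 19, 21, 28, 29, 31, 34, 39]
Total comparisons: 10

The merged array is [8, 9, 18, 18, 19, 21, 28, 29, 31, 34, 39], requiring 10 comparisons. The merge step runs in O(n) time where n is the total number of elements.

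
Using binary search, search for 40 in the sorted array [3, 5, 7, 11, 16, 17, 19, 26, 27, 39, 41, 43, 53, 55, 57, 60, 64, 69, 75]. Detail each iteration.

Binary search for 40 in [3, 5, 7, 11, 16, 17, 19, 26, 27, 39, 41, 43, 53, 55, 57, 60, 64, 69, 75]:

lo=0, hi=18, mid=9, arr[mid]=39 -> 39 < 40, search right half
lo=10, hi=18, mid=14, arr[mid]=57 -> 57 > 40, search left half
lo=10, hi=13, mid=11, arr[mid]=43 -> 43 > 40, search left half
lo=10, hi=10, mid=10, arr[mid]=41 -> 41 > 40, search left half
lo=10 > hi=9, target 40 not found

Binary search determines that 40 is not in the array after 4 comparisons. The search space was exhausted without finding the target.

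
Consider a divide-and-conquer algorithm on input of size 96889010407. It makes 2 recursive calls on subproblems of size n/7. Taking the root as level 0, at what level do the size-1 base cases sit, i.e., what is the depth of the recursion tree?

For divide and conquer with division factor 7:

Problem sizes at each level:
Level 0: 96889010407
Level 1: 13841287201
Level 2: 1977326743
Level 3: 282475249
Level 4: 40353607
Level 5: 5764801
Level 6: 823543
Level 7: 117649
Level 8: 16807
Level 9: 2401
Level 10: 343
Level 11: 49
Level 12: 7
Level 13: 1

The root is level 0 and the size-1 base case is level 13 (the tree spans levels 0 through 13, i.e. 14 levels counting the root), so the depth is the number of divisions: log_7(96889010407) = 13

The recursion tree depth is log_7(96889010407) = 13. At each level, the problem size is divided by 7, so it takes 13 divisions to reduce to a base case of size 1. The algorithm makes 2 recursive calls at each level.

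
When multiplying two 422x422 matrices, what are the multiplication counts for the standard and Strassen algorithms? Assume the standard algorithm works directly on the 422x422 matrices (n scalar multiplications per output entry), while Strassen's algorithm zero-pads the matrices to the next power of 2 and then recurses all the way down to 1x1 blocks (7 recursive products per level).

Matrix multiplication for 422x422 matrices:

Strassen's algorithm requires power-of-2 dimensions. Pad 422x422 to 512x512 (next power of 2).

Standard algorithm: 422^3 = 75151448 multiplications
Strassen's algorithm: 7^(log2(512)) = 7^9 = 40353607 multiplications
Savings: 75151448 - 40353607 = 34797841 multiplications

Standard: 75151448 multiplications (422^3). Strassen: 40353607 multiplications (7^9, after padding to 512x512). Strassen reduces 8 recursive multiplications to 7 at each level.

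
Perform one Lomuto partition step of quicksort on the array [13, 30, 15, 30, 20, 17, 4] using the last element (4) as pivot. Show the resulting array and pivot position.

Lomuto partition with pivot = 4:

Initial array: [13, 30, 15, 30, 20, 17, 4]

arr[0]=13 > 4: no swap
arr[1]=30 > 4: no swap
arr[2]=15 > 4: no swap
arr[3]=30 > 4: no swap
arr[4]=20 > 4: no swap
arr[5]=17 > 4: no swap

Place pivot at position 0: [4, 30, 15, 30, 20, 17, 13]
Pivot position: 0

After partitioning with pivot 4, the array becomes [4, 30, 15, 30, 20, 17, 13]. The pivot is placed at index 0. All elements to the left of the pivot are <= 4, and all elements to the right are > 4.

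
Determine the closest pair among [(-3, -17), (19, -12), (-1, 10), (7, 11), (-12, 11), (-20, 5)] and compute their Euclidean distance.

Computing all pairwise distances among 6 points:

d((-3, -17), (19, -12)) = 22.561
d((-3, -17), (-1, 10)) = 27.074
d((-3, -17), (7, 11)) = 29.7321
d((-3, -17), (-12, 11)) = 29.4109
d((-3, -17), (-20, 5)) = 27.8029
d((19, -12), (-1, 10)) = 29.7321
d((19, -12), (7, 11)) = 25.9422
d((19, -12), (-12, 11)) = 38.6005
d((19, -12), (-20, 5)) = 42.5441
d((-1, 10), (7, 11)) = 8.0623 <-- minimum
d((-1, 10), (-12, 11)) = 11.0454
d((-1, 10), (-20, 5)) = 19.6469
d((7, 11), (-12, 11)) = 19.0
d((7, 11), (-20, 5)) = 27.6586
d((-12, 11), (-20, 5)) = 10.0

Closest pair: (-1, 10) and (7, 11) with distance 8.0623

The closest pair is (-1, 10) and (7, 11) with Euclidean distance 8.0623. For 6 points, brute-force pairwise comparison is shown above. For large n, the divide-and-conquer algorithm (sort by x, recurse on halves, check the dividing strip) achieves O(n log n).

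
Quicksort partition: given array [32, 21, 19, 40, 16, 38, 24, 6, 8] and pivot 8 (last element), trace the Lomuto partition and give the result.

Lomuto partition with pivot = 8:

Initial array: [32, 21, 19, 40, 16, 38, 24, 6, 8]

arr[0]=32 > 8: no swap
arr[1]=21 > 8: no swap
arr[2]=19 > 8: no swap
arr[3]=40 > 8: no swap
arr[4]=16 > 8: no swap
arr[5]=38 > 8: no swap
arr[6]=24 > 8: no swap
arr[7]=6 <= 8: swap with position 0, array becomes [6, 21, 19, 40, 16, 38, 24, 32, 8]

Place pivot at position 1: [6, 8, 19, 40, 16, 38, 24, 32, 21]
Pivot position: 1

After partitioning with pivot 8, the array becomes [6, 8, 19, 40, 16, 38, 24, 32, 21]. The pivot is placed at index 1. All elements to the left of the pivot are <= 8, and all elements to the right are > 8.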